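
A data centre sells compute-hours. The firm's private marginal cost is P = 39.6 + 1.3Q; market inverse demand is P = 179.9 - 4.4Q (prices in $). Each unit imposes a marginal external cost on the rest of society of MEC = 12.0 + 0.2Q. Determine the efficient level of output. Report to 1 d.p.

Q* = 21.7

Social marginal cost = private MC + MEC = 51.6 + 1.5Q.
Set SMC = demand: 51.6 + 1.5Q = 179.9 - 4.4Q → Q* = 21.7458.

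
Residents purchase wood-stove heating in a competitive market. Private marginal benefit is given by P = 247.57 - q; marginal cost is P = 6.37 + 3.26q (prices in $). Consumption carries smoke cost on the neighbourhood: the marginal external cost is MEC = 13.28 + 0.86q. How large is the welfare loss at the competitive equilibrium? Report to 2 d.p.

DWL = $375.06

Market equilibrium (private): 6.37 + 3.26q = 247.57 - q → q_m = 56.6197.
Social marginal benefit = demand − MEC = 234.29 - 1.86q.
Set SMB = MC: 234.29 - 1.86q = 6.37 + 3.26q → q* = 44.5156.
Height of the DWL triangle at q_m is MC(q_m) − SMB(q_m) = MEC(q_m) = 61.9730.
DWL = ½ × 12.1041 × 61.9730 = 375.0637.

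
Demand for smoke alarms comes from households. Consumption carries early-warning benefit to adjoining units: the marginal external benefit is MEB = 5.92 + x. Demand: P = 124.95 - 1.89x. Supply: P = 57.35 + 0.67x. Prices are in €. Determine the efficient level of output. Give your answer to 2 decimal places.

x* = 47.13

Social marginal benefit = demand + MEB = 130.87 - 0.89x.
Set SMB = MC: 130.87 - 0.89x = 57.35 + 0.67x → x* = 47.1282.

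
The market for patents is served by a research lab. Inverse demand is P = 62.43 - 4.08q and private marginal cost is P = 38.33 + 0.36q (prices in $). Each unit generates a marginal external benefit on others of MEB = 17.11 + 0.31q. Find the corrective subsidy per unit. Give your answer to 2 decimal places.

subsidy = $20.20 per unit

Social marginal cost = private MC − MEB = 21.22 + 0.05q.
Set SMC = demand: 21.22 + 0.05q = 62.43 - 4.08q → q* = 9.9782.
The Pigouvian subsidy equals MEB at q*: 17.11 + 0.31×9.9782 = 20.2032.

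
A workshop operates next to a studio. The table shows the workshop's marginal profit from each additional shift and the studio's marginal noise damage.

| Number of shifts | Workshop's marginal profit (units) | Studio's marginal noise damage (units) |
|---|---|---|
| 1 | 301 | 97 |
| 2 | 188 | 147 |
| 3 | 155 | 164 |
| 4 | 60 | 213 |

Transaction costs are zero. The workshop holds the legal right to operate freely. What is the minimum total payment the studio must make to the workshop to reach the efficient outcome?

215

Left alone the workshop would choose level 4 (marginal profit stays positive).
Efficient level: k* = 2 (marginal profit ≥ marginal noise damage through 2).
The studio must at least cover the workshop's forgone profit from cutting 4→2: 155 + 60 = 215.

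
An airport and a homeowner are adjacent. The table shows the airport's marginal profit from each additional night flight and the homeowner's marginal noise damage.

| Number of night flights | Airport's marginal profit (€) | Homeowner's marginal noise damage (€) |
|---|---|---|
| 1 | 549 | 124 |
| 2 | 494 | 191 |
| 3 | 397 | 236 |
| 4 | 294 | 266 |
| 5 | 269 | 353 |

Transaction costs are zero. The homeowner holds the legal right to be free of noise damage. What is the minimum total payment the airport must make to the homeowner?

Efficient level: marginal profit ≥ marginal noise damage through level 4, so k* = 4.
With the homeowner holding the right, the airport must at least compensate total damage at k*: 124 + 191 + 236 + 266 = 817.

€817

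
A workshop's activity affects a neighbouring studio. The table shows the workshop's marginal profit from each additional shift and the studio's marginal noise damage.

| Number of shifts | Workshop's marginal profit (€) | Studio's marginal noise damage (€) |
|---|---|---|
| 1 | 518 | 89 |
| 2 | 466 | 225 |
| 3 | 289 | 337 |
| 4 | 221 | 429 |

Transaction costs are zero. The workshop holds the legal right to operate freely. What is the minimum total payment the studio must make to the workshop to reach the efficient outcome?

€510

Left alone the workshop would choose level 4 (marginal profit stays positive).
Efficient level: k* = 2 (marginal profit ≥ marginal noise damage through 2).
The studio must at least cover the workshop's forgone profit from cutting 4→2: 289 + 221 = 510.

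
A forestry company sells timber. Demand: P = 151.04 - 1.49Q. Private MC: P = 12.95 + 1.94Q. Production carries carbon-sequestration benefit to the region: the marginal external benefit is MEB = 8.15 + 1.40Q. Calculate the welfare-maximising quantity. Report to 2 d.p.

Q* = 72.04

Social marginal cost = private MC − MEB = 4.80 + 0.54Q.
Set SMC = demand: 4.80 + 0.54Q = 151.04 - 1.49Q → Q* = 72.0394.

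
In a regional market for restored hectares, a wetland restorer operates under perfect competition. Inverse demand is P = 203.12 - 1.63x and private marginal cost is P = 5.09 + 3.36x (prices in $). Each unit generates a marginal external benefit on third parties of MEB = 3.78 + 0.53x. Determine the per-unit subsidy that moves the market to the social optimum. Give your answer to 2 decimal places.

Social marginal cost = private MC − MEB = 1.31 + 2.83x.
Set SMC = demand: 1.31 + 2.83x = 203.12 - 1.63x → x* = 45.2489.
The Pigouvian subsidy equals MEB at x*: 3.78 + 0.53×45.2489 = 27.7619.

subsidy = $27.76 per unit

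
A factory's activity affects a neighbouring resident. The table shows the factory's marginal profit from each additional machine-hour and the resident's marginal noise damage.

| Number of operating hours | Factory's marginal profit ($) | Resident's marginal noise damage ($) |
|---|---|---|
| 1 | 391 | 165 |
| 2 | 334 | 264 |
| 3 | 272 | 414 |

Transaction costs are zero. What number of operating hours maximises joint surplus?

2

Bargaining reaches the level where marginal profit last exceeds marginal noise damage.
That holds through level 2 (334 ≥ 264) but not at 3 (272 < 414).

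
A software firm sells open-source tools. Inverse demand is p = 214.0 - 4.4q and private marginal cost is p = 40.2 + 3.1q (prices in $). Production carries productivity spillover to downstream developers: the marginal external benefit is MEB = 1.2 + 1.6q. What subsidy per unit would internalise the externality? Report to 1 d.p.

subsidy = $48.7 per unit

Social marginal cost = private MC − MEB = 39.0 + 1.5q.
Set SMC = demand: 39.0 + 1.5q = 214.0 - 4.4q → q* = 29.6610.
The Pigouvian subsidy equals MEB at q*: 1.2 + 1.6×29.6610 = 48.6576.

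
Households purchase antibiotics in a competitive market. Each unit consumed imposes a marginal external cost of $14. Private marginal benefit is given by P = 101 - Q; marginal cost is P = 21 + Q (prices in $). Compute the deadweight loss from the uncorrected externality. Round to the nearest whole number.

DWL = $49

Market equilibrium (private): 21 + Q = 101 - Q → Q_m = 40.0000.
Social marginal benefit = demand − MEC = 87 - Q.
Set SMB = MC: 87 - Q = 21 + Q → Q* = 33.0000.
Height of the DWL triangle at Q_m is MC(Q_m) − SMB(Q_m) = MEC(Q_m) = 14.0000.
DWL = ½ × 7.0000 × 14.0000 = 49.0000.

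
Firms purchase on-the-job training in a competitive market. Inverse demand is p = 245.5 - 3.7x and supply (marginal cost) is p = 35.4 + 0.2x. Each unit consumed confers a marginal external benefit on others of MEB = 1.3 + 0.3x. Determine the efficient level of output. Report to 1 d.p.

Social marginal benefit = demand + MEB = 246.8 - 3.4x.
Set SMB = MC: 246.8 - 3.4x = 35.4 + 0.2x → x* = 58.7222.

x* = 58.7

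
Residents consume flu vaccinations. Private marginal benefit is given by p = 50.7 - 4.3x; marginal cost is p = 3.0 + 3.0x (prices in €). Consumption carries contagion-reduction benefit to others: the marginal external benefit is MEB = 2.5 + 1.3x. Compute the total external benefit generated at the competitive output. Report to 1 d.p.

€44.1

Market equilibrium (private): 3.0 + 3.0x = 50.7 - 4.3x → x_m = 6.5342.
Total external benefit = ∫₀^{x_m} (2.5 + 1.3x) dx = 2.5×6.5342 + ½×1.3×6.5342² = 44.0878.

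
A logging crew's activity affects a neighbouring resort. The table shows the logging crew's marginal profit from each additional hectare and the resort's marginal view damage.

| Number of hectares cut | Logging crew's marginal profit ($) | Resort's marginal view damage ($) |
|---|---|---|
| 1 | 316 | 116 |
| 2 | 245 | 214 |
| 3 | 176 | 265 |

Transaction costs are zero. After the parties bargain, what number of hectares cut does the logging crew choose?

2

Bargaining reaches the level where marginal profit last exceeds marginal view damage.
That holds through level 2 (245 ≥ 214) but not at 3 (176 < 265).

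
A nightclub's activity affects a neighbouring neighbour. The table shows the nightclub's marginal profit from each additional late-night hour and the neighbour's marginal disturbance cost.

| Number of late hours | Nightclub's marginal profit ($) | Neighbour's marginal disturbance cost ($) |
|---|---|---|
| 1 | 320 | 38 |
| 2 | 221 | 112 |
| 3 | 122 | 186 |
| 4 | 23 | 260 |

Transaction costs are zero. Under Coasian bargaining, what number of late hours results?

Bargaining reaches the level where marginal profit last exceeds marginal disturbance cost.
That holds through level 2 (221 ≥ 112) but not at 3 (122 < 186).

2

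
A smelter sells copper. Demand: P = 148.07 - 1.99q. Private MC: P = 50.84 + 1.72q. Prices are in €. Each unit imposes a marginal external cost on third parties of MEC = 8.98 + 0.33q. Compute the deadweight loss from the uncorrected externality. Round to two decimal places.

DWL = €38.46

Market equilibrium (private): 50.84 + 1.72q = 148.07 - 1.99q → q_m = 26.2075.
Social marginal cost = private MC + MEC = 59.82 + 2.05q.
Set SMC = demand: 59.82 + 2.05q = 148.07 - 1.99q → q* = 21.8441.
The loss is the area between SMC and demand from q* to q_m; with linear curves that's a triangle of height MEC(q_m).
DWL = ½ × 4.3634 × 17.6285 = 38.4601.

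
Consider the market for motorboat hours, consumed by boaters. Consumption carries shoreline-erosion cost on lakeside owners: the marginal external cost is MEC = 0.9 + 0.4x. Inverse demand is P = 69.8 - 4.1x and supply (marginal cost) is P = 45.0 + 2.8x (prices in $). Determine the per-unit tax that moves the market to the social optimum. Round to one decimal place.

tax = $2.2 per unit

Social marginal benefit = demand − MEC = 68.9 - 4.5x.
Set SMB = MC: 68.9 - 4.5x = 45.0 + 2.8x → x* = 3.2740.
The Pigouvian tax equals MEC at x*: 0.9 + 0.4×3.2740 = 2.2096.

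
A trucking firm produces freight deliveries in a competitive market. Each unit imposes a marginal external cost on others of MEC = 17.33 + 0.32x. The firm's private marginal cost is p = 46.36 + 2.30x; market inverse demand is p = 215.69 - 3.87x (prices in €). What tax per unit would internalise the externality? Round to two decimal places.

tax = €24.82 per unit

Social marginal cost = private MC + MEC = 63.69 + 2.62x.
Set SMC = demand: 63.69 + 2.62x = 215.69 - 3.87x → x* = 23.4206.
The Pigouvian tax equals MEC at x*: 17.33 + 0.32×23.4206 = 24.8246.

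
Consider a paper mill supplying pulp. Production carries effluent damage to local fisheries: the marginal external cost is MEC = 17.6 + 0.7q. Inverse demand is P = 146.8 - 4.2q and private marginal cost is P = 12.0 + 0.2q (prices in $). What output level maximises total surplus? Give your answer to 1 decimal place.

Social marginal cost = private MC + MEC = 29.6 + 0.9q.
Set SMC = demand: 29.6 + 0.9q = 146.8 - 4.2q → q* = 22.9804.

q* = 23.0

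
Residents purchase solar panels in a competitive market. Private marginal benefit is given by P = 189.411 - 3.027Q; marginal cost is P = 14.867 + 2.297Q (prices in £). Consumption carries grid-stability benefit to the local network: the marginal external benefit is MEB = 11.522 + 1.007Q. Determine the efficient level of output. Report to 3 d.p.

Social marginal benefit = demand + MEB = 200.933 - 2.020Q.
Set SMB = MC: 200.933 - 2.020Q = 14.867 + 2.297Q → Q* = 43.1008.

Q* = 43.101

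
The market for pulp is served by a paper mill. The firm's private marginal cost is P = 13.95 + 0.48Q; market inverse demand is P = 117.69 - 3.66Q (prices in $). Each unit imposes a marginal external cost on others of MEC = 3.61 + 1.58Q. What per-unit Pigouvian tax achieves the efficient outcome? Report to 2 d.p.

Social marginal cost = private MC + MEC = 17.56 + 2.06Q.
Set SMC = demand: 17.56 + 2.06Q = 117.69 - 3.66Q → Q* = 17.5052.
The Pigouvian tax equals MEC at Q*: 3.61 + 1.58×17.5052 = 31.2682.

tax = $31.27 per unit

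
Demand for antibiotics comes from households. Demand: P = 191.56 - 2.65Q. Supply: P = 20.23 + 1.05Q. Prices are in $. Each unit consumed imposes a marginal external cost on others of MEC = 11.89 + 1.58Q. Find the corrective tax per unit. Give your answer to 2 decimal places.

tax = $59.60 per unit

Social marginal benefit = demand − MEC = 179.67 - 4.23Q.
Set SMB = MC: 179.67 - 4.23Q = 20.23 + 1.05Q → Q* = 30.1970.
The Pigouvian tax equals MEC at Q*: 11.89 + 1.58×30.1970 = 59.6013.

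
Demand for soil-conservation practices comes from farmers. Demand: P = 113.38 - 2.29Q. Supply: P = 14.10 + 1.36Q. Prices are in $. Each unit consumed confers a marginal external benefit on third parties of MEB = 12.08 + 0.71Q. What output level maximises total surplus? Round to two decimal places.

Q* = 37.88

Social marginal benefit = demand + MEB = 125.46 - 1.58Q.
Set SMB = MC: 125.46 - 1.58Q = 14.10 + 1.36Q → Q* = 37.8776.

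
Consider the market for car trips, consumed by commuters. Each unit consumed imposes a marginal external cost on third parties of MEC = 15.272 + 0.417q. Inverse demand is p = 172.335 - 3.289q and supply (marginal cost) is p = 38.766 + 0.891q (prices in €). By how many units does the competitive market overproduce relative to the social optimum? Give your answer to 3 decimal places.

Market equilibrium (private): 38.766 + 0.891q = 172.335 - 3.289q → q_m = 31.9543.
Social marginal benefit = demand − MEC = 157.063 - 3.706q.
Set SMB = MC: 157.063 - 3.706q = 38.766 + 0.891q → q* = 25.7335.
Gap = |31.9543 − 25.7335| = 6.2208.

6.221 units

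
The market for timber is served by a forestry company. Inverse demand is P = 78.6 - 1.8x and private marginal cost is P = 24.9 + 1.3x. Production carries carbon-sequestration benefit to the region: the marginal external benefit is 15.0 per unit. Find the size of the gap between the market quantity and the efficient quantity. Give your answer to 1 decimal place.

4.8 units

Market equilibrium (private): 24.9 + 1.3x = 78.6 - 1.8x → x_m = 17.3226.
Social marginal cost = private MC − MEB = 9.9 + 1.3x.
Set SMC = demand: 9.9 + 1.3x = 78.6 - 1.8x → x* = 22.1613.
Gap = |17.3226 − 22.1613| = 4.8387.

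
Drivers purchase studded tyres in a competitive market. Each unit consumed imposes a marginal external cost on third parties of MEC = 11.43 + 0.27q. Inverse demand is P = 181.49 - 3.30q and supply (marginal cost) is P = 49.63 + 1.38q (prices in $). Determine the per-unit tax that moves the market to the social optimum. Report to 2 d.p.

Social marginal benefit = demand − MEC = 170.06 - 3.57q.
Set SMB = MC: 170.06 - 3.57q = 49.63 + 1.38q → q* = 24.3293.
The Pigouvian tax equals MEC at q*: 11.43 + 0.27×24.3293 = 17.9989.

tax = $18.00 per unit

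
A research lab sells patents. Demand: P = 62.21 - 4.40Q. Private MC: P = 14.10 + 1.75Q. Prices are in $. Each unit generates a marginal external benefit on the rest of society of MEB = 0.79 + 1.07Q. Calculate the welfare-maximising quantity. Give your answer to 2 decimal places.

Social marginal cost = private MC − MEB = 13.31 + 0.68Q.
Set SMC = demand: 13.31 + 0.68Q = 62.21 - 4.40Q → Q* = 9.6260.

Q* = 9.63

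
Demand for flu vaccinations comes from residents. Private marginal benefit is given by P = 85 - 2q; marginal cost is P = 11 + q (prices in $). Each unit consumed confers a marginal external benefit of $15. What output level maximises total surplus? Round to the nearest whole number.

q* = 30

Social marginal benefit = demand + MEB = 100 - 2q.
Set SMB = MC: 100 - 2q = 11 + q → q* = 29.6667.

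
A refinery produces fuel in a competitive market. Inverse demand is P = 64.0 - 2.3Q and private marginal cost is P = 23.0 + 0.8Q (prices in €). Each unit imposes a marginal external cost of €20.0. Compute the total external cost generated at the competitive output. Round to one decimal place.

Market equilibrium (private): 23.0 + 0.8Q = 64.0 - 2.3Q → Q_m = 13.2258.
Total external cost = MEC × Q_m = 20.0 × 13.2258 = 264.5160.

€264.5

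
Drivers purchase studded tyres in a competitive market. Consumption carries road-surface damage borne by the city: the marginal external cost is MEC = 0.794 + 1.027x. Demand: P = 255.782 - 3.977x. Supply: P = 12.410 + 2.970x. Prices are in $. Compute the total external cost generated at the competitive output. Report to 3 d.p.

$658.029

Market equilibrium (private): 12.410 + 2.970x = 255.782 - 3.977x → x_m = 35.0327.
Total external cost = ∫₀^{x_m} (0.794 + 1.027x) dx = 0.794×35.0327 + ½×1.027×35.0327² = 658.0294.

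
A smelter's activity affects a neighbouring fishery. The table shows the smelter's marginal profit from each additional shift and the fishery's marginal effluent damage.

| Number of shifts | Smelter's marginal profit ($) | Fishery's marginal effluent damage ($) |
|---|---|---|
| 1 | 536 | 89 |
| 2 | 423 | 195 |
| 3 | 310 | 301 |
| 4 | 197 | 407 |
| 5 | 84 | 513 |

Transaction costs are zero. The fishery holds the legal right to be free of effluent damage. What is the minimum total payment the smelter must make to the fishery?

Efficient level: marginal profit ≥ marginal effluent damage through level 3, so k* = 3.
With the fishery holding the right, the smelter must at least compensate total damage at k*: 89 + 195 + 301 = 585.

$585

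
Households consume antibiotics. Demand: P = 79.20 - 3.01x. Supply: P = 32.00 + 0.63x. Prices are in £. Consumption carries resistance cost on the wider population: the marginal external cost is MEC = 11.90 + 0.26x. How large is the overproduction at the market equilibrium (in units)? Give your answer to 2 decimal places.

Market equilibrium (private): 32.00 + 0.63x = 79.20 - 3.01x → x_m = 12.9670.
Social marginal benefit = demand − MEC = 67.30 - 3.27x.
Set SMB = MC: 67.30 - 3.27x = 32.00 + 0.63x → x* = 9.0513.
Gap = |12.9670 − 9.0513| = 3.9157.

3.92 units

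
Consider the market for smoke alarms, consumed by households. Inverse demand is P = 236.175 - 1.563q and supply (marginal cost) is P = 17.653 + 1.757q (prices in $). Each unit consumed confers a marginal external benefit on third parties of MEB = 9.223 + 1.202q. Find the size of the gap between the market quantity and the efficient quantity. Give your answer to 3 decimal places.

41.708 units

Market equilibrium (private): 17.653 + 1.757q = 236.175 - 1.563q → q_m = 65.8199.
Social marginal benefit = demand + MEB = 245.398 - 0.361q.
Set SMB = MC: 245.398 - 0.361q = 17.653 + 1.757q → q* = 107.5283.
Gap = |65.8199 − 107.5283| = 41.7084.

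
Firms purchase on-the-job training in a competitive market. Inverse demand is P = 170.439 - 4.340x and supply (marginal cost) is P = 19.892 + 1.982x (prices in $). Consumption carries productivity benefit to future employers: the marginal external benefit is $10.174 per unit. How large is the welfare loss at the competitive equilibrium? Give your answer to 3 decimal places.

Market equilibrium (private): 19.892 + 1.982x = 170.439 - 4.340x → x_m = 23.8132.
Social marginal benefit = demand + MEB = 180.613 - 4.340x.
Set SMB = MC: 180.613 - 4.340x = 19.892 + 1.982x → x* = 25.4225.
The loss is the area between SMB and MC from x* to x_m; with linear curves that's a triangle of height MEB(x_m).
DWL = ½ × 1.6093 × 10.1740 = 8.1865.

DWL = $8.187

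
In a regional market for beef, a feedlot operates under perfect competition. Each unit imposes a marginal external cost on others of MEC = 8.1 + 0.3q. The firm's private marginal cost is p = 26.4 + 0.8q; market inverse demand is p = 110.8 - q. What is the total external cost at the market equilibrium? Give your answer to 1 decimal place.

Market equilibrium (private): 26.4 + 0.8q = 110.8 - q → q_m = 46.8889.
Total external cost = ∫₀^{q_m} (8.1 + 0.3q) dq = 8.1×46.8889 + ½×0.3×46.8889² = 709.5854.

709.6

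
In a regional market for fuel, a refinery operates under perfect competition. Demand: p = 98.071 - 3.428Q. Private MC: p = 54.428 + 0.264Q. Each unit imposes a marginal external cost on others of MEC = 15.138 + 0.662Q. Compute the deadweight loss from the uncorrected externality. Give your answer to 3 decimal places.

DWL = 60.556

Market equilibrium (private): 54.428 + 0.264Q = 98.071 - 3.428Q → Q_m = 11.8210.
Social marginal cost = private MC + MEC = 69.566 + 0.926Q.
Set SMC = demand: 69.566 + 0.926Q = 98.071 - 3.428Q → Q* = 6.5469.
Height of the DWL triangle at Q_m is SMC(Q_m) − demand(Q_m) = MEC(Q_m) = 22.9635.
DWL = ½ × 5.2741 × 22.9635 = 60.5559.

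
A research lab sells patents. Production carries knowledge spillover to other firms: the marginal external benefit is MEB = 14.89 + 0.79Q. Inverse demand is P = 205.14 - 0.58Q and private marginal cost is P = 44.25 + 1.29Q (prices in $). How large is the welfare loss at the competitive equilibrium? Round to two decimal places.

Market equilibrium (private): 44.25 + 1.29Q = 205.14 - 0.58Q → Q_m = 86.0374.
Social marginal cost = private MC − MEB = 29.36 + 0.50Q.
Set SMC = demand: 29.36 + 0.50Q = 205.14 - 0.58Q → Q* = 162.7593.
Height of the DWL triangle at Q_m is demand(Q_m) − SMC(Q_m) = MEB(Q_m) = 82.8596.
DWL = ½ × 76.7219 × 82.8596 = 3178.5730.

DWL = $3178.57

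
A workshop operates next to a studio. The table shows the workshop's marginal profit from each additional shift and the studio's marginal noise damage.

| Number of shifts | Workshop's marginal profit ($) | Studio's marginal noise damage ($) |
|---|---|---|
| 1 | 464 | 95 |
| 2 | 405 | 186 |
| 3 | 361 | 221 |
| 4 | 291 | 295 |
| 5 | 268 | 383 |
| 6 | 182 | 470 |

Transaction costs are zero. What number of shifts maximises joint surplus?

3

Bargaining reaches the level where marginal profit last exceeds marginal noise damage.
That holds through level 3 (361 ≥ 221) but not at 4 (291 < 295).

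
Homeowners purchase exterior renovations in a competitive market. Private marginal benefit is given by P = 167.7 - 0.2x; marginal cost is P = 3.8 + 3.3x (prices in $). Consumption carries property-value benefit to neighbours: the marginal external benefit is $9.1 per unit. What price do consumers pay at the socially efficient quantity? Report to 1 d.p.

Social marginal benefit = demand + MEB = 176.8 - 0.2x.
Set SMB = MC: 176.8 - 0.2x = 3.8 + 3.3x → x* = 49.4286.
Consumer price on the demand curve at x*: 167.7 − 0.2×49.4286 = 157.8143.

P = $157.8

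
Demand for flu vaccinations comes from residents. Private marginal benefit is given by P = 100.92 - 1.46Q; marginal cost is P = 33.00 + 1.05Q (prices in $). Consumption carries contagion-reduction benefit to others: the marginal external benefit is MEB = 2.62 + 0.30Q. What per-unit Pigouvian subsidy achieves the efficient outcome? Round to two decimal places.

Social marginal benefit = demand + MEB = 103.54 - 1.16Q.
Set SMB = MC: 103.54 - 1.16Q = 33.00 + 1.05Q → Q* = 31.9186.
The Pigouvian subsidy equals MEB at Q*: 2.62 + 0.30×31.9186 = 12.1956.

subsidy = $12.20 per unit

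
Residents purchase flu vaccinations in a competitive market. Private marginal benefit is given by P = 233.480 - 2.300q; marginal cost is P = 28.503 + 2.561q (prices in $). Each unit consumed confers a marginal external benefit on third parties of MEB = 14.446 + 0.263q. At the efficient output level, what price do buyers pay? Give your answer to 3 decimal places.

Social marginal benefit = demand + MEB = 247.926 - 2.037q.
Set SMB = MC: 247.926 - 2.037q = 28.503 + 2.561q → q* = 47.7214.
Consumer price on the demand curve at q*: 233.480 − 2.300×47.7214 = 123.7208.

P = $123.721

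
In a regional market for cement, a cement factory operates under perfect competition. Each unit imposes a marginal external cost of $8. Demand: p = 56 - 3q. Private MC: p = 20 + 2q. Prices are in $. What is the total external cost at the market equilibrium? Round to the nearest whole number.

Market equilibrium (private): 20 + 2q = 56 - 3q → q_m = 7.2000.
Total external cost = MEC × q_m = 8 × 7.2000 = 57.6000.

$58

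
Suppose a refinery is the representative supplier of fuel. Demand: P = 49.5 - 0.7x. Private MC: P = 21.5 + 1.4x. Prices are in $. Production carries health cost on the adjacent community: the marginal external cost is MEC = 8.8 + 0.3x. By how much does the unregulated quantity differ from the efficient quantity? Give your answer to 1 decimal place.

5.3 units

Market equilibrium (private): 21.5 + 1.4x = 49.5 - 0.7x → x_m = 13.3333.
Social marginal cost = private MC + MEC = 30.3 + 1.7x.
Set SMC = demand: 30.3 + 1.7x = 49.5 - 0.7x → x* = 8.0000.
Gap = |13.3333 − 8.0000| = 5.3333.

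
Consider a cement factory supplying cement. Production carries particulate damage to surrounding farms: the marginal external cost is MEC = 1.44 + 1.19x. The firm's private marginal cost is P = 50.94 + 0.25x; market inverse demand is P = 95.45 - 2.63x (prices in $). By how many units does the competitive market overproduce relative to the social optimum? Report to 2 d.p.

Market equilibrium (private): 50.94 + 0.25x = 95.45 - 2.63x → x_m = 15.4549.
Social marginal cost = private MC + MEC = 52.38 + 1.44x.
Set SMC = demand: 52.38 + 1.44x = 95.45 - 2.63x → x* = 10.5823.
Gap = |15.4549 − 10.5823| = 4.8726.

4.87 units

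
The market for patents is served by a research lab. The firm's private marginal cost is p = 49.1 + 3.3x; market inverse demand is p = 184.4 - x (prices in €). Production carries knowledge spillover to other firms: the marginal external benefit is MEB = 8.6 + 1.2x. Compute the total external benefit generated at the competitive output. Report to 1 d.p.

€864.6

Market equilibrium (private): 49.1 + 3.3x = 184.4 - x → x_m = 31.4651.
Total external benefit = ∫₀^{x_m} (8.6 + 1.2x) dx = 8.6×31.4651 + ½×1.2×31.4651² = 864.6314.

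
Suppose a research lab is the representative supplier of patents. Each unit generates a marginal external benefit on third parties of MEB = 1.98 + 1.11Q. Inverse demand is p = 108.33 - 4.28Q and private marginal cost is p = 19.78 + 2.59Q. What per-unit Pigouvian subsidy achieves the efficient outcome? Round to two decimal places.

Social marginal cost = private MC − MEB = 17.80 + 1.48Q.
Set SMC = demand: 17.80 + 1.48Q = 108.33 - 4.28Q → Q* = 15.7170.
The Pigouvian subsidy equals MEB at Q*: 1.98 + 1.11×15.7170 = 19.4259.

subsidy = 19.43 per unit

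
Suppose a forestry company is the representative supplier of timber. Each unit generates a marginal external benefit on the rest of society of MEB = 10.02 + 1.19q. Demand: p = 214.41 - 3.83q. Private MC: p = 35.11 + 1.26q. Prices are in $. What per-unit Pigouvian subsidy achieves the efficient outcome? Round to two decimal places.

subsidy = $67.79 per unit

Social marginal cost = private MC − MEB = 25.09 + 0.07q.
Set SMC = demand: 25.09 + 0.07q = 214.41 - 3.83q → q* = 48.5436.
The Pigouvian subsidy equals MEB at q*: 10.02 + 1.19×48.5436 = 67.7869.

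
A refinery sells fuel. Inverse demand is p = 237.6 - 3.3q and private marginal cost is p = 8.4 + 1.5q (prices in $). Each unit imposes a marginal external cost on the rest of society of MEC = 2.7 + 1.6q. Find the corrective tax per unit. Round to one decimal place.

Social marginal cost = private MC + MEC = 11.1 + 3.1q.
Set SMC = demand: 11.1 + 3.1q = 237.6 - 3.3q → q* = 35.3906.
The Pigouvian tax equals MEC at q*: 2.7 + 1.6×35.3906 = 59.3250.

tax = $59.3 per unit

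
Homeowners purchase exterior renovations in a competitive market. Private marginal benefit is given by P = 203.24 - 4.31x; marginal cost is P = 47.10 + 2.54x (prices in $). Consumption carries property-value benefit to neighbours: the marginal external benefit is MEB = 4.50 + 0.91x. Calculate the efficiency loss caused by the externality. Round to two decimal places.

Market equilibrium (private): 47.10 + 2.54x = 203.24 - 4.31x → x_m = 22.7942.
Social marginal benefit = demand + MEB = 207.74 - 3.40x.
Set SMB = MC: 207.74 - 3.40x = 47.10 + 2.54x → x* = 27.0438.
Between x* and x_m the wedge SMB − MC runs linearly from 0 to MEB(x_m), so the loss is a triangle.
DWL = ½ × 4.2496 × 25.2427 = 53.6357.

DWL = $53.64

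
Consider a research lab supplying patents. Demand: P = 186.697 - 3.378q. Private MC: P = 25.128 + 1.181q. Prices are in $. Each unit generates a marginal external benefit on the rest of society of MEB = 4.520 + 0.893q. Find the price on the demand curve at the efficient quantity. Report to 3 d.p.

P = $33.656

Social marginal cost = private MC − MEB = 20.608 + 0.288q.
Set SMC = demand: 20.608 + 0.288q = 186.697 - 3.378q → q* = 45.3052.
Consumer price on the demand curve at q*: 186.697 − 3.378×45.3052 = 33.6560.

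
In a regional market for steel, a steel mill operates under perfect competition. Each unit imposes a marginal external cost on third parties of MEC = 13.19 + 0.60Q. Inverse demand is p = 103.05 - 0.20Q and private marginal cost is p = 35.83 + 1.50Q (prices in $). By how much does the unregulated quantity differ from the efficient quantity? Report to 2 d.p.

16.05 units

Market equilibrium (private): 35.83 + 1.50Q = 103.05 - 0.20Q → Q_m = 39.5412.
Social marginal cost = private MC + MEC = 49.02 + 2.10Q.
Set SMC = demand: 49.02 + 2.10Q = 103.05 - 0.20Q → Q* = 23.4913.
Gap = |39.5412 − 23.4913| = 16.0499.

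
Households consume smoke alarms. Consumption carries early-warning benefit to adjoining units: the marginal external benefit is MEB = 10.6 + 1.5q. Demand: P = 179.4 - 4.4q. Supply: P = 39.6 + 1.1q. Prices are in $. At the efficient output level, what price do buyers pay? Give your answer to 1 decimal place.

P = $14.0

Social marginal benefit = demand + MEB = 190.0 - 2.9q.
Set SMB = MC: 190.0 - 2.9q = 39.6 + 1.1q → q* = 37.6000.
Consumer price on the demand curve at q*: 179.4 − 4.4×37.6000 = 13.9600.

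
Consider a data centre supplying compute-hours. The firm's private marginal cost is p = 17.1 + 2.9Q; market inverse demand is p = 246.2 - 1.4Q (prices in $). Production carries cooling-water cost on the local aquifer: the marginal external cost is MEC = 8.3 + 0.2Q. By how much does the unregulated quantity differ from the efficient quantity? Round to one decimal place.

Market equilibrium (private): 17.1 + 2.9Q = 246.2 - 1.4Q → Q_m = 53.2791.
Social marginal cost = private MC + MEC = 25.4 + 3.1Q.
Set SMC = demand: 25.4 + 3.1Q = 246.2 - 1.4Q → Q* = 49.0667.
Gap = |53.2791 − 49.0667| = 4.2124.

4.2 units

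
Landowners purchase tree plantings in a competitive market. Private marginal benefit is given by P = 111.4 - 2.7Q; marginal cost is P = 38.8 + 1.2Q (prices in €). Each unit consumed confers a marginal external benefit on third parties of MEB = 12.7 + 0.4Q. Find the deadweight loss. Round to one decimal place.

Market equilibrium (private): 38.8 + 1.2Q = 111.4 - 2.7Q → Q_m = 18.6154.
Social marginal benefit = demand + MEB = 124.1 - 2.3Q.
Set SMB = MC: 124.1 - 2.3Q = 38.8 + 1.2Q → Q* = 24.3714.
The welfare-loss triangle has base |Q_m − Q*| and height MEB(Q_m) (the vertical gap between SMB and MC is zero at Q* and MEB at Q_m).
DWL = ½ × 5.7560 × 20.1462 = 57.9808.

DWL = €58.0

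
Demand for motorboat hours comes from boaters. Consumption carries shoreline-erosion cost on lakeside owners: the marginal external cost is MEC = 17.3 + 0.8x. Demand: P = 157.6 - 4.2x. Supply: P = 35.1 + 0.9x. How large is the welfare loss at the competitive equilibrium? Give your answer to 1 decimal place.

Market equilibrium (private): 35.1 + 0.9x = 157.6 - 4.2x → x_m = 24.0196.
Social marginal benefit = demand − MEC = 140.3 - 5.0x.
Set SMB = MC: 140.3 - 5.0x = 35.1 + 0.9x → x* = 17.8305.
Between x* and x_m the wedge MC − SMB runs linearly from 0 to MEC(x_m), so the loss is a triangle.
DWL = ½ × 6.1891 × 36.5157 = 112.9997.

DWL = 113.0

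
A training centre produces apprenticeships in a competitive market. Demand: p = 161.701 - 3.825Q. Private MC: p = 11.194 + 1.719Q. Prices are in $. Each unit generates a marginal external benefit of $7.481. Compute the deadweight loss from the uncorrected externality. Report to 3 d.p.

DWL = $5.047

Market equilibrium (private): 11.194 + 1.719Q = 161.701 - 3.825Q → Q_m = 27.1477.
Social marginal cost = private MC − MEB = 3.713 + 1.719Q.
Set SMC = demand: 3.713 + 1.719Q = 161.701 - 3.825Q → Q* = 28.4971.
The loss is the area between SMC and demand from Q* to Q_m; with linear curves that's a triangle of height MEB(Q_m).
DWL = ½ × 1.3494 × 7.4810 = 5.0474.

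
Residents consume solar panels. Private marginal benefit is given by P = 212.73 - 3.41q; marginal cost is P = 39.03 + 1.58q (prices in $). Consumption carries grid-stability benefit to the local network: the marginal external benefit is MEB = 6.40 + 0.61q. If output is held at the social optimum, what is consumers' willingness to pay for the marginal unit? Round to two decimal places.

P = $72.52

Social marginal benefit = demand + MEB = 219.13 - 2.80q.
Set SMB = MC: 219.13 - 2.80q = 39.03 + 1.58q → q* = 41.1187.
Consumer price on the demand curve at q*: 212.73 − 3.41×41.1187 = 72.5152.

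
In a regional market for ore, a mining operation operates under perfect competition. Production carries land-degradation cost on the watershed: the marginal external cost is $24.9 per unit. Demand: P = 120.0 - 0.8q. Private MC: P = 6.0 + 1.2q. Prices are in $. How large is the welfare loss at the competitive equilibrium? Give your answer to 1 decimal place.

Market equilibrium (private): 6.0 + 1.2q = 120.0 - 0.8q → q_m = 57.0000.
Social marginal cost = private MC + MEC = 30.9 + 1.2q.
Set SMC = demand: 30.9 + 1.2q = 120.0 - 0.8q → q* = 44.5500.
The welfare-loss triangle has base |q_m − q*| and height MEC(q_m) (the vertical gap between SMC and demand is zero at q* and MEC at q_m).
DWL = ½ × 12.4500 × 24.9000 = 155.0025.

DWL = $155.0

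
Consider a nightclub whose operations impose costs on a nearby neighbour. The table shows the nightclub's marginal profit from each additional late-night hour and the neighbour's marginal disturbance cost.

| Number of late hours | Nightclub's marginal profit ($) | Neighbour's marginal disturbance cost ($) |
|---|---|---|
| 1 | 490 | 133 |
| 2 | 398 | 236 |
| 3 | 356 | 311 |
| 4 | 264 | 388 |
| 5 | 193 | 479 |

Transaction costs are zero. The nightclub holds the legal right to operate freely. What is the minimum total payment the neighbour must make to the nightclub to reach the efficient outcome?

Left alone the nightclub would choose level 5 (marginal profit stays positive).
Efficient level: k* = 3 (marginal profit ≥ marginal disturbance cost through 3).
The neighbour must at least cover the nightclub's forgone profit from cutting 5→3: 264 + 193 = 457.

$457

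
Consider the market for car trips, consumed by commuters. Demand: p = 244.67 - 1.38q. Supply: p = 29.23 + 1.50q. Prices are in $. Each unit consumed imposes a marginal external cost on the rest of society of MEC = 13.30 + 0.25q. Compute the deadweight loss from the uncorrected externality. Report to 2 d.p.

DWL = $163.59

Market equilibrium (private): 29.23 + 1.50q = 244.67 - 1.38q → q_m = 74.8056.
Social marginal benefit = demand − MEC = 231.37 - 1.63q.
Set SMB = MC: 231.37 - 1.63q = 29.23 + 1.50q → q* = 64.5815.
Between q* and q_m the wedge MC − SMB runs linearly from 0 to MEC(q_m), so the loss is a triangle.
DWL = ½ × 10.2241 × 32.0014 = 163.5928.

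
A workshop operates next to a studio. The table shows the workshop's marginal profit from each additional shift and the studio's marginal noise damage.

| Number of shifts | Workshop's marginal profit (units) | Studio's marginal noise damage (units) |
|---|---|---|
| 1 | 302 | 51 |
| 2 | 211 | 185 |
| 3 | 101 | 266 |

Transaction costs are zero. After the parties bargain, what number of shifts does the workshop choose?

Bargaining reaches the level where marginal profit last exceeds marginal noise damage.
That holds through level 2 (211 ≥ 185) but not at 3 (101 < 266).

2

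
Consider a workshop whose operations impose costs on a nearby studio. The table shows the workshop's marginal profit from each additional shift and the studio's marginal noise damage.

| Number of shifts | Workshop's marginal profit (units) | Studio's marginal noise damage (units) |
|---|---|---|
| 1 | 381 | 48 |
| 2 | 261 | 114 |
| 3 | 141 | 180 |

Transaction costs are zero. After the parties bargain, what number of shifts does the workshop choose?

Bargaining reaches the level where marginal profit last exceeds marginal noise damage.
That holds through level 2 (261 ≥ 114) but not at 3 (141 < 180).

2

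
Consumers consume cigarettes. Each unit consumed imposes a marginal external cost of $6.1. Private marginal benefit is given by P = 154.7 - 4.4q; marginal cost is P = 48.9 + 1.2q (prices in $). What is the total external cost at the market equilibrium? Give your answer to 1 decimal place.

$115.2

Market equilibrium (private): 48.9 + 1.2q = 154.7 - 4.4q → q_m = 18.8929.
Total external cost = MEC × q_m = 6.1 × 18.8929 = 115.2467.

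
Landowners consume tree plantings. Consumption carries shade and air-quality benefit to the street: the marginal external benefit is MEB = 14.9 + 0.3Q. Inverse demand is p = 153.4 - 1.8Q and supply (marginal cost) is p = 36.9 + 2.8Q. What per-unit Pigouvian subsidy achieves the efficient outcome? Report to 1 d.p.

Social marginal benefit = demand + MEB = 168.3 - 1.5Q.
Set SMB = MC: 168.3 - 1.5Q = 36.9 + 2.8Q → Q* = 30.5581.
The Pigouvian subsidy equals MEB at Q*: 14.9 + 0.3×30.5581 = 24.0674.

subsidy = 24.1 per unit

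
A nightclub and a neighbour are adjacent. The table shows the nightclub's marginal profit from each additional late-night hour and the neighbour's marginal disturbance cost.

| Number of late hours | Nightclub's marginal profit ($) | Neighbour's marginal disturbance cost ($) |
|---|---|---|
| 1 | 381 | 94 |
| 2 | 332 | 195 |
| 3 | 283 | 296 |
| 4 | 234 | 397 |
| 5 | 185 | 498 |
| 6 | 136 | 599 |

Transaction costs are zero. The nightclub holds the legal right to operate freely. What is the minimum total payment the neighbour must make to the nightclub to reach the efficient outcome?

$838

Left alone the nightclub would choose level 6 (marginal profit stays positive).
Efficient level: k* = 2 (marginal profit ≥ marginal disturbance cost through 2).
The neighbour must at least cover the nightclub's forgone profit from cutting 6→2: 283 + 234 + 185 + 136 = 838.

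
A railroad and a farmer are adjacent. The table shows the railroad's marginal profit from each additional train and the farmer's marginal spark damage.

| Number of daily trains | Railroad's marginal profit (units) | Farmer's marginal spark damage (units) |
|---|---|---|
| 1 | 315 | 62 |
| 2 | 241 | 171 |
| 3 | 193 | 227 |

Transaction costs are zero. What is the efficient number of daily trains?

2

Bargaining reaches the level where marginal profit last exceeds marginal spark damage.
That holds through level 2 (241 ≥ 171) but not at 3 (193 < 227).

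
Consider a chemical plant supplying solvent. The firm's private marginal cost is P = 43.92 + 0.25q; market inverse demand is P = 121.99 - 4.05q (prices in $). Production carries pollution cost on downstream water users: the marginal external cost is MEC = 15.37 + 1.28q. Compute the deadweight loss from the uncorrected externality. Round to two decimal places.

Market equilibrium (private): 43.92 + 0.25q = 121.99 - 4.05q → q_m = 18.1558.
Social marginal cost = private MC + MEC = 59.29 + 1.53q.
Set SMC = demand: 59.29 + 1.53q = 121.99 - 4.05q → q* = 11.2366.
Height of the DWL triangle at q_m is SMC(q_m) − demand(q_m) = MEC(q_m) = 38.6094.
DWL = ½ × 6.9192 × 38.6094 = 133.5731.

DWL = $133.57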